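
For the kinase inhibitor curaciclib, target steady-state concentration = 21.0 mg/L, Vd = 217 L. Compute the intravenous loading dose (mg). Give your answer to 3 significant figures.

LD = Css × Vd = 21.0 × 217 = 4557 mg

4560 mg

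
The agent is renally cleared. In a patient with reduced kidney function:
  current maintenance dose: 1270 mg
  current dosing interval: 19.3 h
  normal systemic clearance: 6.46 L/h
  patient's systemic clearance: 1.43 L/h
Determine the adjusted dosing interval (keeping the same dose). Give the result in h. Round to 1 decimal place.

To keep the same average steady-state level, dosing rate must scale with clearance.
CL ratio = 1.43 / 6.46 = 0.2214
New interval (same dose) = 19.3 / 0.2214 = 87.17 h

87.2 h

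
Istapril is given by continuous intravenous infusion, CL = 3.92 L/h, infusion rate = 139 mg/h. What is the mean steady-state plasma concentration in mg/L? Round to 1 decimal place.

At steady state Css = R₀ / CL = 139 / 3.920 = 35.46 mg/L

35.5 mg/L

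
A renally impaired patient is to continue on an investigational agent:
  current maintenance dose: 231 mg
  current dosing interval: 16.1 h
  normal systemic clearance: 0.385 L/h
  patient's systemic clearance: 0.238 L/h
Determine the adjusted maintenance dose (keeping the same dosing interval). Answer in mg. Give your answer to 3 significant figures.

143 mg

To keep the same average steady-state level, dosing rate must scale with clearance.
CL ratio = 0.238 / 0.385 = 0.6182
New dose (same interval) = 231 × 0.6182 = 142.8 mg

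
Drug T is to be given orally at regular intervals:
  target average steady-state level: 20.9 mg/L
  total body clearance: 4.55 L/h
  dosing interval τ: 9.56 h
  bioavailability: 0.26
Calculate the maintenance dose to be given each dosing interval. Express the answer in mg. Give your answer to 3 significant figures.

3500 mg

At steady state, F × (Dose/τ) = Css × CL.
Dose = Css × CL × τ / F = 20.9 × 4.550 × 9.56 / 0.26 = 3497 mg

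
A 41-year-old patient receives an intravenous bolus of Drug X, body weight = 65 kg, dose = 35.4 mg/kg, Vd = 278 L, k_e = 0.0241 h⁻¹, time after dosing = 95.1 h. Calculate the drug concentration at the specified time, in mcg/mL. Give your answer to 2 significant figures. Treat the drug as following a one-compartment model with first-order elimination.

0.84 mcg/mL

Total dose = 35.4 × 65 = 2301 mg
C₀ = Dose / Vd = 2301 / 278 = 8.277 mg/L
C = C₀ · e^(−k·t) = 8.277 × e^(−0.02410 × 95.1)
  = 8.277 × 0.1011 = 0.8368 mg/L
(0.8368 mg/L = 0.8368 mcg/mL)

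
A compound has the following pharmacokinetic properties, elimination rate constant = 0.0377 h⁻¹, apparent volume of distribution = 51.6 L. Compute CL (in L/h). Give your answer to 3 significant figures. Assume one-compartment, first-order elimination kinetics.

CL = k × Vd = 0.0377 × 51.6 = 1.945 L/h

1.95 L/h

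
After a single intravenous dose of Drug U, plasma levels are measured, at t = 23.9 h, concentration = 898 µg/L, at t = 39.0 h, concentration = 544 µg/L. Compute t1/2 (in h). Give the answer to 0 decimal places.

21 h

k = ln(C₁/C₂) / (t₂ − t₁) = ln(898/544) / (39.0 − 23.9)
  = 0.5012 / 15.10 = 0.03319 h⁻¹
t½ = ln2 / k = 0.693147 / 0.03319 = 20.88 h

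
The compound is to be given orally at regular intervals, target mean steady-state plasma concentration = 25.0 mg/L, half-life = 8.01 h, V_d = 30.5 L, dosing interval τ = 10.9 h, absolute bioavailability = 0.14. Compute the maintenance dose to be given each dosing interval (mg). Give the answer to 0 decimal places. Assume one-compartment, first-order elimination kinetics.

5137 mg

k = ln2 / t½ = 0.693147 / 8.01 = 0.08654 h⁻¹
CL = k × Vd = 0.08654 × 30.5 = 2.639 L/h
At steady state, F × (Dose/τ) = Css × CL.
Dose = Css × CL × τ / F = 25.0 × 2.639 × 10.9 / 0.14 = 5137 mg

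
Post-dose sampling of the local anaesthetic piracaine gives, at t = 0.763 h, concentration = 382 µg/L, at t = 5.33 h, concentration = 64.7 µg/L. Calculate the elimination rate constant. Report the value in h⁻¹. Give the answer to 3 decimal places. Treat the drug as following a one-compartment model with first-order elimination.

k = ln(C₁/C₂) / (t₂ − t₁) = ln(382/64.7) / (5.33 − 0.763)
  = 1.776 / 4.567 = 0.3889 h⁻¹

0.389 h⁻¹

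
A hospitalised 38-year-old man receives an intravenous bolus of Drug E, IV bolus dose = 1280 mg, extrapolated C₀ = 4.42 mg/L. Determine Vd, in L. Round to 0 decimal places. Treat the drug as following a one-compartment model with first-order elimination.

Vd = Dose / C₀ = 1280 / 4.42 = 289.6 L

290 L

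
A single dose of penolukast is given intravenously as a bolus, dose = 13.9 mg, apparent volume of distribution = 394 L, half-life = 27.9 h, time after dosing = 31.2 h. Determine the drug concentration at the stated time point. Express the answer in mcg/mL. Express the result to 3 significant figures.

C₀ = Dose / Vd = 13.90 / 394 = 0.03528 mg/L
k = ln2 / t½ = 0.693147 / 27.9 = 0.02484 h⁻¹
C = C₀ · e^(−k·t) = 0.03528 × e^(−0.02484 × 31.2)
  = 0.03528 × 0.4607 = 0.01625 mg/L
(0.01625 mg/L = 0.01625 mcg/mL)

0.0163 mcg/mL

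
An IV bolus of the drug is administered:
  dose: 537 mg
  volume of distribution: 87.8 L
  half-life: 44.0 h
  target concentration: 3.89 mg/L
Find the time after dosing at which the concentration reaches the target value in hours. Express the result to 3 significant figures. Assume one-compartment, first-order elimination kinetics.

28.7 h

C₀ = Dose / Vd = 537.0 / 87.8 = 6.116 mg/L
k = ln2 / t½ = 0.693147 / 44.0 = 0.01575 h⁻¹
t = ln(C₀ / C) / k = ln(6.116 / 3.89) / 0.01575
  = ln(1.572) / 0.01575 = 0.4523 / 0.01575 = 28.72 h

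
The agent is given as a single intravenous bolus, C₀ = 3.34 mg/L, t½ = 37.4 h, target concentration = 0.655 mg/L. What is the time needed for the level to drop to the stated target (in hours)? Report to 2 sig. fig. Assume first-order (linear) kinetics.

88 h

k = ln2 / t½ = 0.693147 / 37.4 = 0.01853 h⁻¹
t = ln(C₀ / C) / k = ln(3.340 / 0.655) / 0.01853
  = ln(5.099) / 0.01853 = 1.629 / 0.01853 = 87.91 h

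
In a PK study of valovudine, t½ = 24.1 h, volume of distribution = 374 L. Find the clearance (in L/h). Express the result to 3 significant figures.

k = ln2 / t½ = 0.693147 / 24.1 = 0.02876 h⁻¹
CL = k × Vd = 0.02876 × 374 = 10.76 L/h

10.8 L/h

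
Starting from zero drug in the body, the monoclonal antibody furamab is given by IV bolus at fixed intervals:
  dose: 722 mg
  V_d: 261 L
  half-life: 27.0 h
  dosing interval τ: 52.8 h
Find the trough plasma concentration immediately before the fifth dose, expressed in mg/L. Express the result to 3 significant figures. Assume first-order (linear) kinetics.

C₀ per dose = Dose / Vd = 722 / 261 = 2.766 mg/L
k = ln2 / t½ = 0.693147 / 27.0 = 0.02567 h⁻¹
Fraction remaining after one interval: r = e^(−kτ) = e^(−0.02567 × 52.8) = 0.2579
Before dose 5, 4 doses have been given (aged 1τ, 2τ, 3τ, 4τ).
C_trough = C₀ × (r + r² + … + r^4) = C₀ × r(1−r^4)/(1−r)
        = 2.766 × 0.2579 × (1 − 0.004424) / (1 − 0.2579) = 0.9570 mg/L

0.957 mg/L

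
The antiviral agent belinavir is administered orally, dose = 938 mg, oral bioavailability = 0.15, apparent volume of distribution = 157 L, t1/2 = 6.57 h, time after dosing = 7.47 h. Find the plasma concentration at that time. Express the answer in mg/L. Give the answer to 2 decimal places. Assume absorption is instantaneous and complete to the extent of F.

Amount reaching circulation = F × Dose = 0.15 × 938.0 = 140.7 mg
C₀ = F·Dose / Vd = 140.7 / 157 = 0.8962 mg/L
k = ln2 / t½ = 0.693147 / 6.57 = 0.1055 h⁻¹
C = C₀ · e^(−k·t) = 0.8962 × e^(−0.1055 × 7.47)
  = 0.8962 × 0.4547 = 0.4075 mg/L

0.41 mg/L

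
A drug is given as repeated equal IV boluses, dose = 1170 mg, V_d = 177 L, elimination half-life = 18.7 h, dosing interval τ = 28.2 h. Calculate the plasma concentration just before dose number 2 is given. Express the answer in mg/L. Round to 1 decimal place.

C₀ per dose = Dose / Vd = 1170 / 177 = 6.610 mg/L
k = ln2 / t½ = 0.693147 / 18.7 = 0.03707 h⁻¹
Fraction remaining after one interval: r = e^(−kτ) = e^(−0.03707 × 28.2) = 0.3516
Before dose 2, 1 dose has been given (aged 1τ).
C_trough = C₀ × r = 6.610 × 0.3516 = 2.324 mg/L

2.3 mg/L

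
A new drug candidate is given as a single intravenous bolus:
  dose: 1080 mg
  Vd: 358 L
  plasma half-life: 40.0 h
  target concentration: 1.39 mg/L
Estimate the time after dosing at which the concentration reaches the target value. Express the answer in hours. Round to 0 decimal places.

45 h

C₀ = Dose / Vd = 1080 / 358 = 3.017 mg/L
k = ln2 / t½ = 0.693147 / 40.0 = 0.01733 h⁻¹
t = ln(C₀ / C) / k = ln(3.017 / 1.39) / 0.01733
  = ln(2.171) / 0.01733 = 0.7752 / 0.01733 = 44.73 h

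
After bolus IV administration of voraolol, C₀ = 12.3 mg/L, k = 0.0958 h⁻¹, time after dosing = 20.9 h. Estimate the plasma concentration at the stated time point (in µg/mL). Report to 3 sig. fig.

1.66 µg/mL

C = C₀ · e^(−k·t) = 12.30 × e^(−0.09580 × 20.9)
  = 12.30 × 0.1350 = 1.661 mg/L
(1.661 mg/L = 1.661 µg/mL)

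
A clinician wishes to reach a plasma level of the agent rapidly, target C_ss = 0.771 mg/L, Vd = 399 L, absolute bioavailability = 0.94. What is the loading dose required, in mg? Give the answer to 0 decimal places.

327 mg

LD = Css × Vd / F = 0.771 × 399 / 0.94 = 327.3 mg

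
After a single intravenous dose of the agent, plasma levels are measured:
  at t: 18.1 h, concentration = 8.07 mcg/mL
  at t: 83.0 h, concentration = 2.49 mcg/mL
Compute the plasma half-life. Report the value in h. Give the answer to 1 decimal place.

38.3 h

k = ln(C₁/C₂) / (t₂ − t₁) = ln(8.07/2.49) / (83.0 − 18.1)
  = 1.176 / 64.90 = 0.01812 h⁻¹
t½ = ln2 / k = 0.693147 / 0.01812 = 38.25 h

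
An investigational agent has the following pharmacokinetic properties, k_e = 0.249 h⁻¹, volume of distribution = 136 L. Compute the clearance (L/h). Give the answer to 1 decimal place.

33.9 L/h

CL = k × Vd = 0.249 × 136 = 33.86 L/h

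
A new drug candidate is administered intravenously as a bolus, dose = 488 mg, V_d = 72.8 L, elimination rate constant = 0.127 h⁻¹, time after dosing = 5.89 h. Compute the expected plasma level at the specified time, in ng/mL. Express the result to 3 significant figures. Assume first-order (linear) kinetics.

C₀ = Dose / Vd = 488.0 / 72.8 = 6.703 mg/L
C = C₀ · e^(−k·t) = 6.703 × e^(−0.1270 × 5.89)
  = 6.703 × 0.4733 = 3.173 mg/L
Convert: 3.173 mg/L × 1000 = 3173 ng/mL

3170 ng/mL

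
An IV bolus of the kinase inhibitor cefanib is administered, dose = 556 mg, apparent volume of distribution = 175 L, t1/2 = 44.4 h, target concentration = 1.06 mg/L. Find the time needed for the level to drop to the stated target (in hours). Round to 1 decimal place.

C₀ = Dose / Vd = 556.0 / 175 = 3.177 mg/L
k = ln2 / t½ = 0.693147 / 44.4 = 0.01561 h⁻¹
t = ln(C₀ / C) / k = ln(3.177 / 1.06) / 0.01561
  = ln(2.997) / 0.01561 = 1.098 / 0.01561 = 70.34 h

70.3 h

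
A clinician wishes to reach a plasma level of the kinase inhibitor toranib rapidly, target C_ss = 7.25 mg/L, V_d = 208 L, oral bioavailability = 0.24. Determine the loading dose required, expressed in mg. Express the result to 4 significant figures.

6283 mg

LD = Css × Vd / F = 7.25 × 208 / 0.24 = 6283 mg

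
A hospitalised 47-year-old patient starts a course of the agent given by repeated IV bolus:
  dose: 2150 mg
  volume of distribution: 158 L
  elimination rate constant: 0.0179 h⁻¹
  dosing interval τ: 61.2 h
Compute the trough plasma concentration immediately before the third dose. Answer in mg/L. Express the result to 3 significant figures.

6.07 mg/L

C₀ per dose = Dose / Vd = 2150 / 158 = 13.61 mg/L
Fraction remaining after one interval: r = e^(−kτ) = e^(−0.01790 × 61.2) = 0.3344
Before dose 3, 2 doses have been given (aged 1τ, 2τ).
C_trough = C₀ × (r + r²) = 13.61 × (0.3344 + 0.1118) = 6.073 mg/L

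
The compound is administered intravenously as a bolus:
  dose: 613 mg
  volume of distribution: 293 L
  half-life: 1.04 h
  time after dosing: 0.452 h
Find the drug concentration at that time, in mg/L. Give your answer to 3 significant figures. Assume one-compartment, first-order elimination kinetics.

1.55 mg/L

C₀ = Dose / Vd = 613.0 / 293 = 2.092 mg/L
k = ln2 / t½ = 0.693147 / 1.04 = 0.6665 h⁻¹
C = C₀ · e^(−k·t) = 2.092 × e^(−0.6665 × 0.452)
  = 2.092 × 0.7399 = 1.548 mg/L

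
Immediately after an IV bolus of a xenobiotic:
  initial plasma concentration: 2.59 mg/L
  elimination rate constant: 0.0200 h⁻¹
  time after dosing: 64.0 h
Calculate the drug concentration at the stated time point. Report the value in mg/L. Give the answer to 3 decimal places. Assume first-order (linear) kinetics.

0.720 mg/L

C = C₀ · e^(−k·t) = 2.590 × e^(−0.02000 × 64.0)
  = 2.590 × 0.2780 = 0.7200 mg/L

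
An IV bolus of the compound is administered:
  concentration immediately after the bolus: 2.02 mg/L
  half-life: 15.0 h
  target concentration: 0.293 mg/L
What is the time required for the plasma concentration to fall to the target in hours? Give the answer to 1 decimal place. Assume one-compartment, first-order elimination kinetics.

41.8 h

k = ln2 / t½ = 0.693147 / 15.0 = 0.04621 h⁻¹
t = ln(C₀ / C) / k = ln(2.020 / 0.293) / 0.04621
  = ln(6.894) / 0.04621 = 1.931 / 0.04621 = 41.79 h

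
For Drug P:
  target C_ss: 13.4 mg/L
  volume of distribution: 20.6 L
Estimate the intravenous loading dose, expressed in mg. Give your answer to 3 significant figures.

LD = Css × Vd = 13.4 × 20.6 = 276.0 mg

276 mg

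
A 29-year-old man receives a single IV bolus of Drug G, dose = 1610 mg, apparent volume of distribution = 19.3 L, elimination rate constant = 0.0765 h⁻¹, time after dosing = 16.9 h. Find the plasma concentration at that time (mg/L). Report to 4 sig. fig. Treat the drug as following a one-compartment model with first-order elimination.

22.90 mg/L

C₀ = Dose / Vd = 1610 / 19.3 = 83.42 mg/L
C = C₀ · e^(−k·t) = 83.42 × e^(−0.07650 × 16.9)
  = 83.42 × 0.2745 = 22.90 mg/L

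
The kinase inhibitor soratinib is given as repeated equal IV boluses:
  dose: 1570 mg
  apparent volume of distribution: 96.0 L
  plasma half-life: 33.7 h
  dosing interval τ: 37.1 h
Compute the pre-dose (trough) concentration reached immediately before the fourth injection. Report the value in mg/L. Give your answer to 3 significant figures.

C₀ per dose = Dose / Vd = 1570 / 96.0 = 16.35 mg/L
k = ln2 / t½ = 0.693147 / 33.7 = 0.02057 h⁻¹
Fraction remaining after one interval: r = e^(−kτ) = e^(−0.02057 × 37.1) = 0.4662
Before dose 4, 3 doses have been given (aged 1τ, 2τ, 3τ).
C_trough = C₀ × (r + r² + … + r^3) = C₀ × r(1−r^3)/(1−r)
        = 16.35 × 0.4662 × (1 − 0.1013) / (1 − 0.4662) = 12.83 mg/L

12.8 mg/L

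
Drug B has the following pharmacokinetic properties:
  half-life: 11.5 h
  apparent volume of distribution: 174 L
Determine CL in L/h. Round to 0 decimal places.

10 L/h

k = ln2 / t½ = 0.693147 / 11.5 = 0.06027 h⁻¹
CL = k × Vd = 0.06027 × 174 = 10.49 L/h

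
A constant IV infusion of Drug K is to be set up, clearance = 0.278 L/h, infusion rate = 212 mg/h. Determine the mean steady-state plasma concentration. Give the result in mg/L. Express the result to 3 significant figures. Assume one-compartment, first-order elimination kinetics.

763 mg/L

At steady state Css = R₀ / CL = 212 / 0.2780 = 762.6 mg/L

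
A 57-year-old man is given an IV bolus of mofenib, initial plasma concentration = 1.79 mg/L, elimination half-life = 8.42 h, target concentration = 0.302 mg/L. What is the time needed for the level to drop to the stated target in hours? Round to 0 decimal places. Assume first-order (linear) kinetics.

22 h

k = ln2 / t½ = 0.693147 / 8.42 = 0.08232 h⁻¹
t = ln(C₀ / C) / k = ln(1.790 / 0.302) / 0.08232
  = ln(5.927) / 0.08232 = 1.780 / 0.08232 = 21.62 h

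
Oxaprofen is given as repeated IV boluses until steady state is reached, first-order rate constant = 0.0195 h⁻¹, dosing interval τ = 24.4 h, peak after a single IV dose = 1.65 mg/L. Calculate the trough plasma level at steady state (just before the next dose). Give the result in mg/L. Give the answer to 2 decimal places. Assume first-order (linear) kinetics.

e^(−kτ) = e^(−0.01950 × 24.4) = 0.6214
Accumulation ratio R = 1 / (1 − e^(−kτ)) = 1 / (1 − 0.6214) = 2.641
Steady-state trough = C₀ × R × e^(−kτ) = 1.65 × 2.641 × 0.6214 = 2.708 mg/L

2.71 mg/L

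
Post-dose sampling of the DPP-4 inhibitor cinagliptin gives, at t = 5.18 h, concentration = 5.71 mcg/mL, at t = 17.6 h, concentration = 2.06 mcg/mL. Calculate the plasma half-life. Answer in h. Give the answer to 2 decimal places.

8.44 h

k = ln(C₁/C₂) / (t₂ − t₁) = ln(5.71/2.06) / (17.6 − 5.18)
  = 1.020 / 12.42 = 0.08213 h⁻¹
t½ = ln2 / k = 0.693147 / 0.08213 = 8.440 h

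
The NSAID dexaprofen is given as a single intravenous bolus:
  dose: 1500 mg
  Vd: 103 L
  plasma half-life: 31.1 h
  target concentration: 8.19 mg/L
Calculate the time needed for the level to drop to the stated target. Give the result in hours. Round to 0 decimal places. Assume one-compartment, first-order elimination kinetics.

26 h

C₀ = Dose / Vd = 1500 / 103 = 14.56 mg/L
k = ln2 / t½ = 0.693147 / 31.1 = 0.02229 h⁻¹
t = ln(C₀ / C) / k = ln(14.56 / 8.19) / 0.02229
  = ln(1.778) / 0.02229 = 0.5755 / 0.02229 = 25.82 h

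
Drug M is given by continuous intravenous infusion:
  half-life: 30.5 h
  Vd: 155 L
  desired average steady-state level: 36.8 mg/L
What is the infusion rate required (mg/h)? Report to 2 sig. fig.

k = ln2 / t½ = 0.693147 / 30.5 = 0.02273 h⁻¹
CL = k × Vd = 0.02273 × 155 = 3.523 L/h
At steady state, infusion rate R₀ = Css × CL = 36.8 × 3.523 = 129.6 mg/h

130 mg/h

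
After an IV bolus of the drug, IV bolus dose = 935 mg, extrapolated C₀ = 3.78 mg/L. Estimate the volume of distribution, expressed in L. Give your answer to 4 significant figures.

Vd = Dose / C₀ = 935.0 / 3.78 = 247.4 L

247.4 L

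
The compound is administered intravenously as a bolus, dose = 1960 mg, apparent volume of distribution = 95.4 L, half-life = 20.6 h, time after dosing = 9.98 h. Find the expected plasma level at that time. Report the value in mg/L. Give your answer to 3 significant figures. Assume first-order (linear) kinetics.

14.7 mg/L

C₀ = Dose / Vd = 1960 / 95.4 = 20.55 mg/L
k = ln2 / t½ = 0.693147 / 20.6 = 0.03365 h⁻¹
C = C₀ · e^(−k·t) = 20.55 × e^(−0.03365 × 9.98)
  = 20.55 × 0.7147 = 14.69 mg/L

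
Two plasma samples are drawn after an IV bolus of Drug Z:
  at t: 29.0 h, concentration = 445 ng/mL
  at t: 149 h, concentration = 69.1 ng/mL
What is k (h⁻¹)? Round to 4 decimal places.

k = ln(C₁/C₂) / (t₂ − t₁) = ln(445/69.1) / (149 − 29.0)
  = 1.863 / 120.0 = 0.01553 h⁻¹

0.0155 h⁻¹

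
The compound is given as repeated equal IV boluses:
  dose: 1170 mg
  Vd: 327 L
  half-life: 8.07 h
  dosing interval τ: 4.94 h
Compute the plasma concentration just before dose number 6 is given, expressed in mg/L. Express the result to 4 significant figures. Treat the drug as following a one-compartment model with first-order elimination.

C₀ per dose = Dose / Vd = 1170 / 327 = 3.578 mg/L
k = ln2 / t½ = 0.693147 / 8.07 = 0.08589 h⁻¹
Fraction remaining after one interval: r = e^(−kτ) = e^(−0.08589 × 4.94) = 0.6542
Before dose 6, 5 doses have been given (aged 1τ, 2τ, 3τ, 4τ, 5τ).
C_trough = C₀ × (r + r² + … + r^5) = C₀ × r(1−r^5)/(1−r)
        = 3.578 × 0.6542 × (1 − 0.1198) / (1 − 0.6542) = 5.958 mg/L

5.958 mg/L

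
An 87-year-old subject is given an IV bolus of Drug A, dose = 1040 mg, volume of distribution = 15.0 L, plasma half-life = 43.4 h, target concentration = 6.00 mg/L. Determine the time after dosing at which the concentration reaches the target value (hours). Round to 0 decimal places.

153 h

C₀ = Dose / Vd = 1040 / 15.0 = 69.33 mg/L
k = ln2 / t½ = 0.693147 / 43.4 = 0.01597 h⁻¹
t = ln(C₀ / C) / k = ln(69.33 / 6.00) / 0.01597
  = ln(11.56) / 0.01597 = 2.448 / 0.01597 = 153.3 h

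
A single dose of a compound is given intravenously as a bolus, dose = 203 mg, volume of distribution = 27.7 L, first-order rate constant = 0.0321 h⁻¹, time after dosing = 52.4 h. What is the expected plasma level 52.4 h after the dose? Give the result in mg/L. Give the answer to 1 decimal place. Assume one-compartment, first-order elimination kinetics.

1.4 mg/L

C₀ = Dose / Vd = 203.0 / 27.7 = 7.329 mg/L
C = C₀ · e^(−k·t) = 7.329 × e^(−0.03210 × 52.4)
  = 7.329 × 0.1860 = 1.363 mg/L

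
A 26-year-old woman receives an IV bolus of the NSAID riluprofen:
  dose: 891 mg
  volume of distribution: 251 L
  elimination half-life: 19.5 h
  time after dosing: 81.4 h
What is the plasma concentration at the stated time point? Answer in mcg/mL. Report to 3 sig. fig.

0.197 mcg/mL

C₀ = Dose / Vd = 891.0 / 251 = 3.550 mg/L
k = ln2 / t½ = 0.693147 / 19.5 = 0.03555 h⁻¹
C = C₀ · e^(−k·t) = 3.550 × e^(−0.03555 × 81.4)
  = 3.550 × 0.05537 = 0.1966 mg/L
(0.1966 mg/L = 0.1966 mcg/mL)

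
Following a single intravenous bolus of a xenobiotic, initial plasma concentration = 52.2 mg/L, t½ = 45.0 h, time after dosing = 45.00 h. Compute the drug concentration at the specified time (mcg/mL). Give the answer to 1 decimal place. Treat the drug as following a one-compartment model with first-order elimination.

k = ln2 / t½ = 0.693147 / 45.0 = 0.01540 h⁻¹
t / t½ = 45.00 / 45.0 = 1 half-lives
C = C₀ × (1/2)^1 = 52.20 × 0.5000 = 26.10 mg/L
(26.10 mg/L = 26.10 mcg/mL)

26.1 mcg/mL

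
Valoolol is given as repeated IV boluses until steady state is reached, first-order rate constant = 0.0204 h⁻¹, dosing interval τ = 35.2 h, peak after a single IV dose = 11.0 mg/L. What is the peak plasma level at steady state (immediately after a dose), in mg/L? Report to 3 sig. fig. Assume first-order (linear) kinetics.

e^(−kτ) = e^(−0.02040 × 35.2) = 0.4877
Accumulation ratio R = 1 / (1 − e^(−kτ)) = 1 / (1 − 0.4877) = 1.952
Steady-state peak = C₀ × R = 11.0 × 1.952 = 21.47 mg/L

21.5 mg/L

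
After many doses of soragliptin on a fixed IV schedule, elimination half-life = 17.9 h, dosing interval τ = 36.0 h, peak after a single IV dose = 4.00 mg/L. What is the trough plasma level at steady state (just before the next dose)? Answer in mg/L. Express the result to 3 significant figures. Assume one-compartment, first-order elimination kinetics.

1.32 mg/L

k = ln2 / t½ = 0.693147 / 17.9 = 0.03872 h⁻¹
e^(−kτ) = e^(−0.03872 × 36.0) = 0.2481
Accumulation ratio R = 1 / (1 − e^(−kτ)) = 1 / (1 − 0.2481) = 1.330
Steady-state trough = C₀ × R × e^(−kτ) = 4.00 × 1.330 × 0.2481 = 1.320 mg/L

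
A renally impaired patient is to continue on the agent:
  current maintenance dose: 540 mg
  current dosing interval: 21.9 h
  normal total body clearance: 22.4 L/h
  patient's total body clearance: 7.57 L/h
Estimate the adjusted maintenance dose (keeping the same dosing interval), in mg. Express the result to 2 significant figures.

To keep the same average steady-state level, dosing rate must scale with clearance.
CL ratio = 7.57 / 22.4 = 0.3379
New dose (same interval) = 540 × 0.3379 = 182.5 mg

180 mg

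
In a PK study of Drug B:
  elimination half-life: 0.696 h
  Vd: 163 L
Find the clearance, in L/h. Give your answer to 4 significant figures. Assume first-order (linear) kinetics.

k = ln2 / t½ = 0.693147 / 0.696 = 0.9959 h⁻¹
CL = k × Vd = 0.9959 × 163 = 162.3 L/h

162.3 L/h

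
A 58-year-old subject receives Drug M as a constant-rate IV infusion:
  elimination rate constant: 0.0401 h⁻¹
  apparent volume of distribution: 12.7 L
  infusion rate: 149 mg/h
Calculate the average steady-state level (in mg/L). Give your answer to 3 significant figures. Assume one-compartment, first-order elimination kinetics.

293 mg/L

CL = k × Vd = 0.04010 × 12.7 = 0.5093 L/h
At steady state Css = R₀ / CL = 149 / 0.5093 = 292.6 mg/L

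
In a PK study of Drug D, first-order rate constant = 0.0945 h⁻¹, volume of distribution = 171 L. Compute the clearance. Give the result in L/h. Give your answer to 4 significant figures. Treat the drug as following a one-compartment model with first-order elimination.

16.16 L/h

CL = k × Vd = 0.0945 × 171 = 16.16 L/h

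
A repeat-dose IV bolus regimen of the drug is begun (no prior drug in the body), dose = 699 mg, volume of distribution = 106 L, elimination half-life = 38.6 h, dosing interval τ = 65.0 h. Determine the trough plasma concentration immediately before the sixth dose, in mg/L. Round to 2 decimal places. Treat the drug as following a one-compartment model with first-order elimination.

C₀ per dose = Dose / Vd = 699 / 106 = 6.594 mg/L
k = ln2 / t½ = 0.693147 / 38.6 = 0.01796 h⁻¹
Fraction remaining after one interval: r = e^(−kτ) = e^(−0.01796 × 65.0) = 0.3112
Before dose 6, 5 doses have been given (aged 1τ, 2τ, 3τ, 4τ, 5τ).
C_trough = C₀ × (r + r² + … + r^5) = C₀ × r(1−r^5)/(1−r)
        = 6.594 × 0.3112 × (1 − 0.002919) / (1 − 0.3112) = 2.970 mg/L

2.97 mg/L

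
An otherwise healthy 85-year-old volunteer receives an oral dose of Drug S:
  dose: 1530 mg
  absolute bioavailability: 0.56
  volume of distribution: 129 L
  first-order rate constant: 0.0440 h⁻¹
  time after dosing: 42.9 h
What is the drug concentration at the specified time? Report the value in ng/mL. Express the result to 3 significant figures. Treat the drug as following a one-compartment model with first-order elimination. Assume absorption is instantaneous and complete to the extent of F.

1010 ng/mL

Amount reaching circulation = F × Dose = 0.56 × 1530 = 856.8 mg
C₀ = F·Dose / Vd = 856.8 / 129 = 6.642 mg/L
C = C₀ · e^(−k·t) = 6.642 × e^(−0.04400 × 42.9)
  = 6.642 × 0.1514 = 1.006 mg/L
Convert: 1.006 mg/L × 1000 = 1006 ng/mL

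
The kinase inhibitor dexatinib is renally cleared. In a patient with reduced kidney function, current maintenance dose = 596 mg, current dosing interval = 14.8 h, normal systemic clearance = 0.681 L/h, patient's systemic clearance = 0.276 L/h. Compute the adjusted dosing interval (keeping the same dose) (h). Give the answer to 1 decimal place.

36.5 h

To keep the same average steady-state level, dosing rate must scale with clearance.
CL ratio = 0.276 / 0.681 = 0.4053
New interval (same dose) = 14.8 / 0.4053 = 36.52 h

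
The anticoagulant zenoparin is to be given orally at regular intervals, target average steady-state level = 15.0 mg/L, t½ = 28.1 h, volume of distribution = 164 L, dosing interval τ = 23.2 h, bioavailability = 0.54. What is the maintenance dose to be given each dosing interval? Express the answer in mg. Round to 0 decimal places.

k = ln2 / t½ = 0.693147 / 28.1 = 0.02467 h⁻¹
CL = k × Vd = 0.02467 × 164 = 4.046 L/h
At steady state, F × (Dose/τ) = Css × CL.
Dose = Css × CL × τ / F = 15.0 × 4.046 × 23.2 / 0.54 = 2607 mg

2607 mg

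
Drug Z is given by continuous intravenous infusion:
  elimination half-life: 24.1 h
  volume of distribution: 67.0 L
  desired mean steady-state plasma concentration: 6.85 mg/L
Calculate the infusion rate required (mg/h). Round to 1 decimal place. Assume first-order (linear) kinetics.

13.2 mg/h

k = ln2 / t½ = 0.693147 / 24.1 = 0.02876 h⁻¹
CL = k × Vd = 0.02876 × 67.0 = 1.927 L/h
At steady state, infusion rate R₀ = Css × CL = 6.85 × 1.927 = 13.20 mg/h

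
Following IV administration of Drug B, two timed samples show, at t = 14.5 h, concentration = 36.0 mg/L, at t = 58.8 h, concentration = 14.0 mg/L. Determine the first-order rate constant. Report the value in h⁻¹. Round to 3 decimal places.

0.021 h⁻¹

k = ln(C₁/C₂) / (t₂ − t₁) = ln(36.0/14.0) / (58.8 − 14.5)
  = 0.9445 / 44.30 = 0.02132 h⁻¹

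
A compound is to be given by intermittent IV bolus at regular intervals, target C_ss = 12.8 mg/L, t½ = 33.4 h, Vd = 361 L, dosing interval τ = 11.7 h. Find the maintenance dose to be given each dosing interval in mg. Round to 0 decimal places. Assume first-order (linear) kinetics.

1122 mg

k = ln2 / t½ = 0.693147 / 33.4 = 0.02075 h⁻¹
CL = k × Vd = 0.02075 × 361 = 7.491 L/h
At steady state, Dose/τ = Css × CL.
Dose = Css × CL × τ = 12.8 × 7.491 × 11.7 = 1122 mg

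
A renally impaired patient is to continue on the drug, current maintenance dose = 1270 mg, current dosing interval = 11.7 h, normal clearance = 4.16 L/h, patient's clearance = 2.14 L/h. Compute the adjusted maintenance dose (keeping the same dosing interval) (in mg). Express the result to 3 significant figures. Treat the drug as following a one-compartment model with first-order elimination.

653 mg

To keep the same average steady-state level, dosing rate must scale with clearance.
CL ratio = 2.14 / 4.16 = 0.5144
New dose (same interval) = 1270 × 0.5144 = 653.3 mg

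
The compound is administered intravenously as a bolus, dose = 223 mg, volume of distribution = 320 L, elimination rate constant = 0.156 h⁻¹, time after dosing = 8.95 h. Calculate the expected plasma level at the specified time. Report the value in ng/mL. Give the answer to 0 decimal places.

173 ng/mL

C₀ = Dose / Vd = 223.0 / 320 = 0.6969 mg/L
C = C₀ · e^(−k·t) = 0.6969 × e^(−0.1560 × 8.95)
  = 0.6969 × 0.2475 = 0.1725 mg/L
Convert: 0.1725 mg/L × 1000 = 172.5 ng/mL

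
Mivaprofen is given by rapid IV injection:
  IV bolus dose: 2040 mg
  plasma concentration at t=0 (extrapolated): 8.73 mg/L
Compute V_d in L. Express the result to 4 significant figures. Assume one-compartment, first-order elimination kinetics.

Vd = Dose / C₀ = 2040 / 8.73 = 233.7 L

233.7 L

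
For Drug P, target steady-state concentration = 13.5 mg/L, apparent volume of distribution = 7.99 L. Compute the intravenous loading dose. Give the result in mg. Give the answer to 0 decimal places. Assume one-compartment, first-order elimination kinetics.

108 mg

LD = Css × Vd = 13.5 × 7.99 = 107.9 mg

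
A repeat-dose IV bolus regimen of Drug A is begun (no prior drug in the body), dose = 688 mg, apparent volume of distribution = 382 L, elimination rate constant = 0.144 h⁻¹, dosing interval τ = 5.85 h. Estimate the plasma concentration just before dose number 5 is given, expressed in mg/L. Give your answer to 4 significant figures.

C₀ per dose = Dose / Vd = 688 / 382 = 1.801 mg/L
Fraction remaining after one interval: r = e^(−kτ) = e^(−0.1440 × 5.85) = 0.4307
Before dose 5, 4 doses have been given (aged 1τ, 2τ, 3τ, 4τ).
C_trough = C₀ × (r + r² + … + r^4) = C₀ × r(1−r^4)/(1−r)
        = 1.801 × 0.4307 × (1 − 0.03441) / (1 − 0.4307) = 1.316 mg/L

1.316 mg/L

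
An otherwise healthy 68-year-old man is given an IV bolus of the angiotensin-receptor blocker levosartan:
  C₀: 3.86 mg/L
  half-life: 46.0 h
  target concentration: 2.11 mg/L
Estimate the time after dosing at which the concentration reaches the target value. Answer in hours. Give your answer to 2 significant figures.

40 h

k = ln2 / t½ = 0.693147 / 46.0 = 0.01507 h⁻¹
t = ln(C₀ / C) / k = ln(3.860 / 2.11) / 0.01507
  = ln(1.829) / 0.01507 = 0.6038 / 0.01507 = 40.07 h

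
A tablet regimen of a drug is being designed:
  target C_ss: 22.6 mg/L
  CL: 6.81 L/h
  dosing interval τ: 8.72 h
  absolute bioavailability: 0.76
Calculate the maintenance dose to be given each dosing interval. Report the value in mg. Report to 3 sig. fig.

At steady state, F × (Dose/τ) = Css × CL.
Dose = Css × CL × τ / F = 22.6 × 6.810 × 8.72 / 0.76 = 1766 mg

1770 mg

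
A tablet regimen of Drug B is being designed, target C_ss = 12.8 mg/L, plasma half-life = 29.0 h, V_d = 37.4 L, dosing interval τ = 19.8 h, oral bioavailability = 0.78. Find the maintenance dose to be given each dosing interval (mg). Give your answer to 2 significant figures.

290 mg

k = ln2 / t½ = 0.693147 / 29.0 = 0.02390 h⁻¹
CL = k × Vd = 0.02390 × 37.4 = 0.8939 L/h
At steady state, F × (Dose/τ) = Css × CL.
Dose = Css × CL × τ / F = 12.8 × 0.8939 × 19.8 / 0.78 = 290.4 mg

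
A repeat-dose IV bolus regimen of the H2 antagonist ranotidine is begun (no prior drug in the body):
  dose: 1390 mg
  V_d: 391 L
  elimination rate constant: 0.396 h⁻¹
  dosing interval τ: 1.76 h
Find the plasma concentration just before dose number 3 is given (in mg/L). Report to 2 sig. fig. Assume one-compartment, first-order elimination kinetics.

2.7 mg/L

C₀ per dose = Dose / Vd = 1390 / 391 = 3.555 mg/L
Fraction remaining after one interval: r = e^(−kτ) = e^(−0.3960 × 1.76) = 0.4981
Before dose 3, 2 doses have been given (aged 1τ, 2τ).
C_trough = C₀ × (r + r²) = 3.555 × (0.4981 + 0.2481) = 2.653 mg/L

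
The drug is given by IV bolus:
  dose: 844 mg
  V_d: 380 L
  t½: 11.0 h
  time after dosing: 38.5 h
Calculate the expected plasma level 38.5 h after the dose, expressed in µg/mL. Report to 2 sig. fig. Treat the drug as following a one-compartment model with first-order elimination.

0.20 µg/mL

C₀ = Dose / Vd = 844.0 / 380 = 2.221 mg/L
k = ln2 / t½ = 0.693147 / 11.0 = 0.06301 h⁻¹
C = C₀ · e^(−k·t) = 2.221 × e^(−0.06301 × 38.5)
  = 2.221 × 0.08840 = 0.1963 mg/L
(0.1963 mg/L = 0.1963 µg/mL)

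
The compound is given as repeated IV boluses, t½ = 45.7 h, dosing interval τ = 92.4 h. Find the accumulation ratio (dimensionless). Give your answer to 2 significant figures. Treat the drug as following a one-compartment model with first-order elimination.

1.3

k = ln2 / t½ = 0.693147 / 45.7 = 0.01517 h⁻¹
e^(−kτ) = e^(−0.01517 × 92.4) = 0.2462
Accumulation ratio R = 1 / (1 − e^(−kτ)) = 1 / (1 − 0.2462) = 1.327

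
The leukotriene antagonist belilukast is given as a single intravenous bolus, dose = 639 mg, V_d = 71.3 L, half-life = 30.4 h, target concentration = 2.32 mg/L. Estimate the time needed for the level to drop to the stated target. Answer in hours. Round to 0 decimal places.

C₀ = Dose / Vd = 639.0 / 71.3 = 8.962 mg/L
k = ln2 / t½ = 0.693147 / 30.4 = 0.02280 h⁻¹
t = ln(C₀ / C) / k = ln(8.962 / 2.32) / 0.02280
  = ln(3.863) / 0.02280 = 1.351 / 0.02280 = 59.25 h

59 h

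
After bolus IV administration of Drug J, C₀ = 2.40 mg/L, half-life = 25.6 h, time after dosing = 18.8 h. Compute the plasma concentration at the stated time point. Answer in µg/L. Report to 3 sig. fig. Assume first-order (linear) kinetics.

k = ln2 / t½ = 0.693147 / 25.6 = 0.02708 h⁻¹
C = C₀ · e^(−k·t) = 2.400 × e^(−0.02708 × 18.8)
  = 2.400 × 0.6010 = 1.442 mg/L
Convert: 1.442 mg/L × 1000 = 1442 µg/L

1440 µg/L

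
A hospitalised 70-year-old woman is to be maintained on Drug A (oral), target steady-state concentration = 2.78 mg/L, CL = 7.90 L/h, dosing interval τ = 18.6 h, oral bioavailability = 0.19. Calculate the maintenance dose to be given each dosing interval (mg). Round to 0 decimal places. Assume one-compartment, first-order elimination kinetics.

2150 mg

At steady state, F × (Dose/τ) = Css × CL.
Dose = Css × CL × τ / F = 2.78 × 7.900 × 18.6 / 0.19 = 2150 mg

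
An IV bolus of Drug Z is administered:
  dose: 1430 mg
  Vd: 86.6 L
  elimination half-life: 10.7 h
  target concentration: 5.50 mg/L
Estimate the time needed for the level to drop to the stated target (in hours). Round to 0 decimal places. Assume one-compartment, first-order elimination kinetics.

17 h

C₀ = Dose / Vd = 1430 / 86.6 = 16.51 mg/L
k = ln2 / t½ = 0.693147 / 10.7 = 0.06478 h⁻¹
t = ln(C₀ / C) / k = ln(16.51 / 5.50) / 0.06478
  = ln(3.002) / 0.06478 = 1.099 / 0.06478 = 16.97 h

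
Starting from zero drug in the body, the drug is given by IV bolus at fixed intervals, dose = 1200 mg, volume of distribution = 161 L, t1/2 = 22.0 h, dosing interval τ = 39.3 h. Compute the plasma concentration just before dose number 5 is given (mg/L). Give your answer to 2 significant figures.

3.0 mg/L

C₀ per dose = Dose / Vd = 1200 / 161 = 7.453 mg/L
k = ln2 / t½ = 0.693147 / 22.0 = 0.03151 h⁻¹
Fraction remaining after one interval: r = e^(−kτ) = e^(−0.03151 × 39.3) = 0.2899
Before dose 5, 4 doses have been given (aged 1τ, 2τ, 3τ, 4τ).
C_trough = C₀ × (r + r² + … + r^4) = C₀ × r(1−r^4)/(1−r)
        = 7.453 × 0.2899 × (1 − 0.007063) / (1 − 0.2899) = 3.021 mg/L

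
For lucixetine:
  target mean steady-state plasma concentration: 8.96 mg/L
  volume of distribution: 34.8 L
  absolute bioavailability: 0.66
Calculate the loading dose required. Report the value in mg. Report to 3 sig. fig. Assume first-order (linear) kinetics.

LD = Css × Vd / F = 8.96 × 34.8 / 0.66 = 472.4 mg

472 mg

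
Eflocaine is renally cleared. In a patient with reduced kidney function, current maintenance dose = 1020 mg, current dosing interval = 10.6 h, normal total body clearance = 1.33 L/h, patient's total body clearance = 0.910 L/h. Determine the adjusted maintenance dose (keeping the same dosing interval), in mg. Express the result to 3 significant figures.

To keep the same average steady-state level, dosing rate must scale with clearance.
CL ratio = 0.910 / 1.33 = 0.6842
New dose (same interval) = 1020 × 0.6842 = 697.9 mg

698 mg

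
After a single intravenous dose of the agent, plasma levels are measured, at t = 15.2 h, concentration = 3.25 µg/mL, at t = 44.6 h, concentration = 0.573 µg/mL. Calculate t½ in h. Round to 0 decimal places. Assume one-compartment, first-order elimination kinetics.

12 h

k = ln(C₁/C₂) / (t₂ − t₁) = ln(3.25/0.573) / (44.6 − 15.2)
  = 1.736 / 29.40 = 0.05905 h⁻¹
t½ = ln2 / k = 0.693147 / 0.05905 = 11.74 h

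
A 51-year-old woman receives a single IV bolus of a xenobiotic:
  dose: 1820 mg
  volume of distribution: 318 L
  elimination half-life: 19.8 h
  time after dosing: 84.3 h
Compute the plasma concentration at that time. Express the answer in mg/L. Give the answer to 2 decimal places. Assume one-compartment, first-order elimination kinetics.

0.30 mg/L

C₀ = Dose / Vd = 1820 / 318 = 5.723 mg/L
k = ln2 / t½ = 0.693147 / 19.8 = 0.03501 h⁻¹
C = C₀ · e^(−k·t) = 5.723 × e^(−0.03501 × 84.3)
  = 5.723 × 0.05227 = 0.2991 mg/L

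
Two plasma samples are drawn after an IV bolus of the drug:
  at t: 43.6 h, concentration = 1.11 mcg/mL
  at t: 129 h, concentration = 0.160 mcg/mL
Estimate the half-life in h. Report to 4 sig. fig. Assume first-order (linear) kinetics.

30.56 h

k = ln(C₁/C₂) / (t₂ − t₁) = ln(1.11/0.160) / (129 − 43.6)
  = 1.937 / 85.40 = 0.02268 h⁻¹
t½ = ln2 / k = 0.693147 / 0.02268 = 30.56 h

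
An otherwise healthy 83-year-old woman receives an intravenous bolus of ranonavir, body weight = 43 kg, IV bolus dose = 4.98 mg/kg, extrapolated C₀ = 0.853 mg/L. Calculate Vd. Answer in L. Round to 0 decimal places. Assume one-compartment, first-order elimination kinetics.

Dose = 4.98 × 43 = 214.1 mg
Vd = Dose / C₀ = 214.1 / 0.853 = 251.0 L

251 L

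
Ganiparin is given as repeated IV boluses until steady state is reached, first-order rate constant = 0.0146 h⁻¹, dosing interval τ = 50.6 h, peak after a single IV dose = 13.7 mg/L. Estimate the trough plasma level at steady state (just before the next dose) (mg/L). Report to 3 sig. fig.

12.5 mg/L

e^(−kτ) = e^(−0.01460 × 50.6) = 0.4777
Accumulation ratio R = 1 / (1 − e^(−kτ)) = 1 / (1 − 0.4777) = 1.915
Steady-state trough = C₀ × R × e^(−kτ) = 13.7 × 1.915 × 0.4777 = 12.53 mg/L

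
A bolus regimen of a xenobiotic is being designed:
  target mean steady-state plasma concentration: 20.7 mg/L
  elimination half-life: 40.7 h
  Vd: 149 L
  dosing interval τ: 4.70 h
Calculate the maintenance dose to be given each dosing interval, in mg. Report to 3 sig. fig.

k = ln2 / t½ = 0.693147 / 40.7 = 0.01703 h⁻¹
CL = k × Vd = 0.01703 × 149 = 2.537 L/h
At steady state, Dose/τ = Css × CL.
Dose = Css × CL × τ = 20.7 × 2.537 × 4.70 = 246.8 mg

247 mg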